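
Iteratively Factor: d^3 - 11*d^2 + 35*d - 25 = (d - 5)*(d^2 - 6*d + 5) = (d - 5)*(d - 1)*(d - 5)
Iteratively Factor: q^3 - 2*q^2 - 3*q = (q)*(q^2 - 2*q - 3) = q*(q - 3)*(q + 1)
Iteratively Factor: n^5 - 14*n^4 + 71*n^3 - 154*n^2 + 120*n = (n)*(n^4 - 14*n^3 + 71*n^2 - 154*n + 120) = n*(n - 4)*(n^3 - 10*n^2 + 31*n - 30) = n*(n - 5)*(n - 4)*(n^2 - 5*n + 6) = n*(n - 5)*(n - 4)*(n - 2)*(n - 3)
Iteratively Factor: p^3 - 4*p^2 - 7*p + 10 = (p + 2)*(p^2 - 6*p + 5) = (p - 1)*(p + 2)*(p - 5)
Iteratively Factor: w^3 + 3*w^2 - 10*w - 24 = (w + 2)*(w^2 + w - 12) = (w - 3)*(w + 2)*(w + 4)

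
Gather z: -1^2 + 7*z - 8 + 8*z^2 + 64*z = 8*z^2 + 71*z - 9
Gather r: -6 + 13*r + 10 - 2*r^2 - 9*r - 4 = -2*r^2 + 4*r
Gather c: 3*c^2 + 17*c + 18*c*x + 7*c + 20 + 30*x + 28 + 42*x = 3*c^2 + c*(18*x + 24) + 72*x + 48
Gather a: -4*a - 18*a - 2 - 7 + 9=-22*a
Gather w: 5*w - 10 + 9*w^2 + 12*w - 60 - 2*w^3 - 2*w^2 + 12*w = -2*w^3 + 7*w^2 + 29*w - 70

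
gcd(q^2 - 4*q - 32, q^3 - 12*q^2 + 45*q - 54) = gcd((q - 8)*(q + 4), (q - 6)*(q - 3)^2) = 1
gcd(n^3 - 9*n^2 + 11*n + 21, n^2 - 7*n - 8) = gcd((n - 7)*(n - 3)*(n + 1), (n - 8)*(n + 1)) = n + 1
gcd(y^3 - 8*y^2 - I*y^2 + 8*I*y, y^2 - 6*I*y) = y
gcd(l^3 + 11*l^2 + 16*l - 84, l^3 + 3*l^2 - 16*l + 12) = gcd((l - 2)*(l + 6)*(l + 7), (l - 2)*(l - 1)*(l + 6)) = l^2 + 4*l - 12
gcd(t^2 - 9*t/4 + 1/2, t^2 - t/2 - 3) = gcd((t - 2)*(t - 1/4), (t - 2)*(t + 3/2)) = t - 2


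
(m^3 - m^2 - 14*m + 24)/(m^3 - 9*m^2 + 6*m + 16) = (m^2 + m - 12)/(m^2 - 7*m - 8)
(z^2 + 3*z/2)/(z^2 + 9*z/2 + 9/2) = z/(z + 3)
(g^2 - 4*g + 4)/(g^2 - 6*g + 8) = (g - 2)/(g - 4)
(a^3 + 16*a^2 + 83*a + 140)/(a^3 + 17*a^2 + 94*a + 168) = (a + 5)/(a + 6)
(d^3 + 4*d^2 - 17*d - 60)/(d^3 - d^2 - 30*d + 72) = (d^2 + 8*d + 15)/(d^2 + 3*d - 18)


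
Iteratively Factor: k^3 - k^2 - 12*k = (k - 4)*(k^2 + 3*k) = k*(k - 4)*(k + 3)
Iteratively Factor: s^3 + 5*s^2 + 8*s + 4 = (s + 2)*(s^2 + 3*s + 2) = (s + 1)*(s + 2)*(s + 2)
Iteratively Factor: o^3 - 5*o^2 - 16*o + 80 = (o - 5)*(o^2 - 16) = (o - 5)*(o - 4)*(o + 4)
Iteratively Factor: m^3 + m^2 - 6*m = (m + 3)*(m^2 - 2*m) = (m - 2)*(m + 3)*(m)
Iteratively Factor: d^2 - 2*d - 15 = (d - 5)*(d + 3)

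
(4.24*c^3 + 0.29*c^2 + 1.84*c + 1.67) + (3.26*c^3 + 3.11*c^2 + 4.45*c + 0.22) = 7.5*c^3 + 3.4*c^2 + 6.29*c + 1.89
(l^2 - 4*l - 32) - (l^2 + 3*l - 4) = -7*l - 28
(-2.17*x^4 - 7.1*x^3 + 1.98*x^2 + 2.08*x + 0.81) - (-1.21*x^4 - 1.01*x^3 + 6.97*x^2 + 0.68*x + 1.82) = -0.96*x^4 - 6.09*x^3 - 4.99*x^2 + 1.4*x - 1.01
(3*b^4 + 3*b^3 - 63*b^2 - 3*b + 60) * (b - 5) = 3*b^5 - 12*b^4 - 78*b^3 + 312*b^2 + 75*b - 300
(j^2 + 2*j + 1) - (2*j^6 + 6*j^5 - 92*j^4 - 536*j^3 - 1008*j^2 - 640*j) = -2*j^6 - 6*j^5 + 92*j^4 + 536*j^3 + 1009*j^2 + 642*j + 1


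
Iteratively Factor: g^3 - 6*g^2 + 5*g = (g - 5)*(g^2 - g) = g*(g - 5)*(g - 1)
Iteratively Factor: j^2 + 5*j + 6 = (j + 3)*(j + 2)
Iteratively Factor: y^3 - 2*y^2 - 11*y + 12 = (y - 4)*(y^2 + 2*y - 3) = (y - 4)*(y - 1)*(y + 3)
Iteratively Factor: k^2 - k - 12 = (k - 4)*(k + 3)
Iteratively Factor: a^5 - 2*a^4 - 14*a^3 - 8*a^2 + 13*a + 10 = (a + 1)*(a^4 - 3*a^3 - 11*a^2 + 3*a + 10) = (a - 1)*(a + 1)*(a^3 - 2*a^2 - 13*a - 10) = (a - 1)*(a + 1)*(a + 2)*(a^2 - 4*a - 5) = (a - 1)*(a + 1)^2*(a + 2)*(a - 5)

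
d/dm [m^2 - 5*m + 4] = 2*m - 5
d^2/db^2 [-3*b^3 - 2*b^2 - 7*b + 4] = -18*b - 4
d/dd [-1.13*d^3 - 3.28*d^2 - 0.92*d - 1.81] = -3.39*d^2 - 6.56*d - 0.92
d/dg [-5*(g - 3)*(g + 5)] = -10*g - 10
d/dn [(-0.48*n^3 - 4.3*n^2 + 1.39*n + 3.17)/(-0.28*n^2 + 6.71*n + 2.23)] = (0.1344*n^4 - 6.4416*n^3 - 31.675*n^2 - 17.4028*n - 18.171)/(0.0784*n^4 - 3.7576*n^3 + 43.7753*n^2 + 29.9266*n + 4.9729)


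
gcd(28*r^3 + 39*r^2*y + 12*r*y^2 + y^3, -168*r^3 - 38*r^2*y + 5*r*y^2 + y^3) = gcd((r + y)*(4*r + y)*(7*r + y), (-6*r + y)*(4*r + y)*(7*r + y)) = 28*r^2 + 11*r*y + y^2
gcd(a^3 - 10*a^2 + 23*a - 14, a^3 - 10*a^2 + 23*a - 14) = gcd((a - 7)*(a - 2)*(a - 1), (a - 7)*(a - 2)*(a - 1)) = a^3 - 10*a^2 + 23*a - 14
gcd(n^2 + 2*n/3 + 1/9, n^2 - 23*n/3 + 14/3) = 1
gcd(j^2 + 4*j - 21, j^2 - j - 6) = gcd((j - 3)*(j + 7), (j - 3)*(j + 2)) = j - 3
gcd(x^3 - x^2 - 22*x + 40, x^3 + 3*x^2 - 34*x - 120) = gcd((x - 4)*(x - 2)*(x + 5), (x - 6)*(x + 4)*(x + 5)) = x + 5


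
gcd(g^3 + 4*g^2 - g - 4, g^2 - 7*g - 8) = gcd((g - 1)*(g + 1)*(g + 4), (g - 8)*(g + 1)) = g + 1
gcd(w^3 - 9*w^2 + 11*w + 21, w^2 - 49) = w - 7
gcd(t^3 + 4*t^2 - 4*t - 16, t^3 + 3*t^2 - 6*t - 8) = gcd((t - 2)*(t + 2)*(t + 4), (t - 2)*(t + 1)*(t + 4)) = t^2 + 2*t - 8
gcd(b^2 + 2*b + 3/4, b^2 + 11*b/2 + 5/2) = b + 1/2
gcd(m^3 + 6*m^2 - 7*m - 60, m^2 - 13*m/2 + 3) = 1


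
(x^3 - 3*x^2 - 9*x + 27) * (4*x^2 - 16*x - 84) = 4*x^5 - 28*x^4 - 72*x^3 + 504*x^2 + 324*x - 2268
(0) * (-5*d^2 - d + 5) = 0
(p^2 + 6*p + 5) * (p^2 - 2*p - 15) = p^4 + 4*p^3 - 22*p^2 - 100*p - 75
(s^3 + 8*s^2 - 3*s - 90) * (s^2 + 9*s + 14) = s^5 + 17*s^4 + 83*s^3 - 5*s^2 - 852*s - 1260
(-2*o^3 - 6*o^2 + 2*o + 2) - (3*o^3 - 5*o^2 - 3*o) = -5*o^3 - o^2 + 5*o + 2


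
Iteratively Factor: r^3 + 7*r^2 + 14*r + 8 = (r + 2)*(r^2 + 5*r + 4) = (r + 1)*(r + 2)*(r + 4)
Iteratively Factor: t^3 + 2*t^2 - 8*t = (t)*(t^2 + 2*t - 8) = t*(t - 2)*(t + 4)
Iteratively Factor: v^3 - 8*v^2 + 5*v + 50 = (v - 5)*(v^2 - 3*v - 10) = (v - 5)^2*(v + 2)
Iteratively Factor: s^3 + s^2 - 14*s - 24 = (s + 2)*(s^2 - s - 12) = (s - 4)*(s + 2)*(s + 3)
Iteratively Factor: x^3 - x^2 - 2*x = (x + 1)*(x^2 - 2*x) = (x - 2)*(x + 1)*(x)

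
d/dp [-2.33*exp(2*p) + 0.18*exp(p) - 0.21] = (0.18 - 4.66*exp(p))*exp(p)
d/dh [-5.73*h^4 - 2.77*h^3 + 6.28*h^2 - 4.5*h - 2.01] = -22.92*h^3 - 8.31*h^2 + 12.56*h - 4.5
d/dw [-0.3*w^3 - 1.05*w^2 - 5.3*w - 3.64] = -0.9*w^2 - 2.1*w - 5.3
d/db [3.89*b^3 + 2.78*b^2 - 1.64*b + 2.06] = 11.67*b^2 + 5.56*b - 1.64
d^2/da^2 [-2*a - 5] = 0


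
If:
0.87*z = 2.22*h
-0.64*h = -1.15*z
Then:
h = 0.00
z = 0.00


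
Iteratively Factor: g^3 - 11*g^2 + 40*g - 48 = (g - 3)*(g^2 - 8*g + 16) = (g - 4)*(g - 3)*(g - 4)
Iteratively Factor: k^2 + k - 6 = (k - 2)*(k + 3)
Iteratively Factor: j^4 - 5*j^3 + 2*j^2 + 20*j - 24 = (j - 3)*(j^3 - 2*j^2 - 4*j + 8) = (j - 3)*(j - 2)*(j^2 - 4) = (j - 3)*(j - 2)^2*(j + 2)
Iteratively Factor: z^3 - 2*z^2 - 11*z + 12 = (z - 1)*(z^2 - z - 12) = (z - 4)*(z - 1)*(z + 3)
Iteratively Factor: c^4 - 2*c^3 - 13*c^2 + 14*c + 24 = (c - 2)*(c^3 - 13*c - 12) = (c - 2)*(c + 1)*(c^2 - c - 12) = (c - 2)*(c + 1)*(c + 3)*(c - 4)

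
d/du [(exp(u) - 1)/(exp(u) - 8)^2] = (-exp(u) - 6)*exp(u)/(exp(u) - 8)^3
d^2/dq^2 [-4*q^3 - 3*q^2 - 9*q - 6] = -24*q - 6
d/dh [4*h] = 4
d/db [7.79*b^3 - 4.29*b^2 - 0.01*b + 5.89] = 23.37*b^2 - 8.58*b - 0.01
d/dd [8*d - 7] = 8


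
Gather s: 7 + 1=8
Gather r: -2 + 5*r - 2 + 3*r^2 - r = 3*r^2 + 4*r - 4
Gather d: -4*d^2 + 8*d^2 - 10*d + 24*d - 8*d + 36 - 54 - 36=4*d^2 + 6*d - 54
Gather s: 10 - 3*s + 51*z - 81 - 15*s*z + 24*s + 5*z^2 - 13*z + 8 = s*(21 - 15*z) + 5*z^2 + 38*z - 63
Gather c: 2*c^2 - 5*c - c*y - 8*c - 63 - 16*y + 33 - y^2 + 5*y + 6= 2*c^2 + c*(-y - 13) - y^2 - 11*y - 24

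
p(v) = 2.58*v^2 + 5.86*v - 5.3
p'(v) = 5.16*v + 5.86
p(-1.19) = -8.62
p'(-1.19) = -0.28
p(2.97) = 34.86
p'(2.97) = 21.19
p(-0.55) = -7.74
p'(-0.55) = 3.02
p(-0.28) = -6.74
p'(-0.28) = 4.42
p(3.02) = 35.93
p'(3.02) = 21.44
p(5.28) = 97.57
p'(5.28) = 33.10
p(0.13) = -4.49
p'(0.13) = 6.53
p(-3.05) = 0.83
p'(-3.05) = -9.88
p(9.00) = 256.42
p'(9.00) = 52.30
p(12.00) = 436.54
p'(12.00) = 67.78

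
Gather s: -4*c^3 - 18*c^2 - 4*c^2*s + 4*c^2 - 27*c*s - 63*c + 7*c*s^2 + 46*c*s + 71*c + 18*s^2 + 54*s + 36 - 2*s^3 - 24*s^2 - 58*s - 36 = -4*c^3 - 14*c^2 + 8*c - 2*s^3 + s^2*(7*c - 6) + s*(-4*c^2 + 19*c - 4)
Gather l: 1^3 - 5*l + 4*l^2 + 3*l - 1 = 4*l^2 - 2*l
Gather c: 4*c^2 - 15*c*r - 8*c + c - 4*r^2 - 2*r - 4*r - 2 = 4*c^2 + c*(-15*r - 7) - 4*r^2 - 6*r - 2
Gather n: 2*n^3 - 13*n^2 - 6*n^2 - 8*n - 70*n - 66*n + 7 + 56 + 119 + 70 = 2*n^3 - 19*n^2 - 144*n + 252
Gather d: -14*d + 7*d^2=7*d^2 - 14*d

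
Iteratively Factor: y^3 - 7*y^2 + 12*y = (y - 3)*(y^2 - 4*y) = (y - 4)*(y - 3)*(y)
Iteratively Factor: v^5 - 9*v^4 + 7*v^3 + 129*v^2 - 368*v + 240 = (v - 5)*(v^4 - 4*v^3 - 13*v^2 + 64*v - 48) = (v - 5)*(v + 4)*(v^3 - 8*v^2 + 19*v - 12) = (v - 5)*(v - 1)*(v + 4)*(v^2 - 7*v + 12) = (v - 5)*(v - 3)*(v - 1)*(v + 4)*(v - 4)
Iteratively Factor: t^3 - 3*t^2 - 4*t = (t)*(t^2 - 3*t - 4) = t*(t - 4)*(t + 1)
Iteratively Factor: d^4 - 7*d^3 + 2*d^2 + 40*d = (d + 2)*(d^3 - 9*d^2 + 20*d) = (d - 4)*(d + 2)*(d^2 - 5*d) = (d - 5)*(d - 4)*(d + 2)*(d)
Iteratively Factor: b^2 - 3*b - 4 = (b - 4)*(b + 1)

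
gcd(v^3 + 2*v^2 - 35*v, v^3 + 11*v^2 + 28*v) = v^2 + 7*v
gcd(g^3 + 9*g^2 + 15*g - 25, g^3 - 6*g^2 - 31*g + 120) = g + 5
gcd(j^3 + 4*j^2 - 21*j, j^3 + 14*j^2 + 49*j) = j^2 + 7*j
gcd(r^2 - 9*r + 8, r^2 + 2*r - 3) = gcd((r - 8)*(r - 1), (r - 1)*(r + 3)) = r - 1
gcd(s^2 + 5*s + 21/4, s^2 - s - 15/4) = s + 3/2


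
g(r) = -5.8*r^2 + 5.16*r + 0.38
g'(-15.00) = 179.16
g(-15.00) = -1382.02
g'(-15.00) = 179.16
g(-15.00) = -1382.02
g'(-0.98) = 16.53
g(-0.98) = -10.25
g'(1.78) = -15.49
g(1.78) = -8.81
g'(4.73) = -49.71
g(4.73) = -104.98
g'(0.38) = 0.75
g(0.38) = 1.50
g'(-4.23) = 54.23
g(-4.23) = -125.23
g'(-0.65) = 12.70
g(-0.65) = -5.42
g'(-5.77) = 72.09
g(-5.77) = -222.49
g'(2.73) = -26.51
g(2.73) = -28.76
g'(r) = 5.16 - 11.6*r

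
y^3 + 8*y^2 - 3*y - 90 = (y - 3)*(y + 5)*(y + 6)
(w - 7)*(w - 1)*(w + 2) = w^3 - 6*w^2 - 9*w + 14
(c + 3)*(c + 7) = c^2 + 10*c + 21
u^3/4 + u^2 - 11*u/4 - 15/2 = (u/4 + 1/2)*(u - 3)*(u + 5)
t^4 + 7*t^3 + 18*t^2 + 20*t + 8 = (t + 1)*(t + 2)^3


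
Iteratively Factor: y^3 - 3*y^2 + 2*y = (y - 2)*(y^2 - y) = (y - 2)*(y - 1)*(y)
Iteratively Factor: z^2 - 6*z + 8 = (z - 4)*(z - 2)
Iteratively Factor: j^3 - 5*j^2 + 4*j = (j - 1)*(j^2 - 4*j) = j*(j - 1)*(j - 4)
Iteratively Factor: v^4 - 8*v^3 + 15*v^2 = (v)*(v^3 - 8*v^2 + 15*v) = v*(v - 5)*(v^2 - 3*v) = v*(v - 5)*(v - 3)*(v)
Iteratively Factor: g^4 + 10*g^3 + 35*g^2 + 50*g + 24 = (g + 2)*(g^3 + 8*g^2 + 19*g + 12) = (g + 2)*(g + 4)*(g^2 + 4*g + 3) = (g + 2)*(g + 3)*(g + 4)*(g + 1)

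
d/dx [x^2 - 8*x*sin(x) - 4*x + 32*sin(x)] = -8*x*cos(x) + 2*x - 8*sin(x) + 32*cos(x) - 4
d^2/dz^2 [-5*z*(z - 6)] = -10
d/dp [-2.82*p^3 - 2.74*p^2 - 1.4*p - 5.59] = -8.46*p^2 - 5.48*p - 1.4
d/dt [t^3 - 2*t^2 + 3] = t*(3*t - 4)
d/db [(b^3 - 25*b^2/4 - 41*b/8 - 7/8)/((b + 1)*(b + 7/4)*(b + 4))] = (416*b^4 + 1144*b^3 - 687*b^2 - 2422*b - 791)/(2*(16*b^6 + 216*b^5 + 1137*b^4 + 2978*b^3 + 4113*b^2 + 2856*b + 784))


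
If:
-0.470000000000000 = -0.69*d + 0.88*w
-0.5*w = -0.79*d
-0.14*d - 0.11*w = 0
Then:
No Solution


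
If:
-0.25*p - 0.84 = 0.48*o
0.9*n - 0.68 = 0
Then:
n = 0.76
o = -0.520833333333333*p - 1.75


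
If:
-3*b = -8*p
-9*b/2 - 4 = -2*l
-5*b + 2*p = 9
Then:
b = -36/17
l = -47/17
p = -27/34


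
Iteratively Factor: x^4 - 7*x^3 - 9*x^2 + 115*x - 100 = (x - 5)*(x^3 - 2*x^2 - 19*x + 20) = (x - 5)*(x + 4)*(x^2 - 6*x + 5) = (x - 5)*(x - 1)*(x + 4)*(x - 5)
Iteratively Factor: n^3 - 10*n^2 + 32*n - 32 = (n - 4)*(n^2 - 6*n + 8) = (n - 4)^2*(n - 2)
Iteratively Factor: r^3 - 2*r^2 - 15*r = (r + 3)*(r^2 - 5*r) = (r - 5)*(r + 3)*(r)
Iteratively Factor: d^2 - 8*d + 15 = (d - 3)*(d - 5)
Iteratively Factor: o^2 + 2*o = (o)*(o + 2)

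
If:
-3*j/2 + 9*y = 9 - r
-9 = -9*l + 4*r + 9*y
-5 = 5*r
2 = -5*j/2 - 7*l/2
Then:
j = -94/37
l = 46/37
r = -1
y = 229/333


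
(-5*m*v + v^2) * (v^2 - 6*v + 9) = -5*m*v^3 + 30*m*v^2 - 45*m*v + v^4 - 6*v^3 + 9*v^2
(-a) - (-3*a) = 2*a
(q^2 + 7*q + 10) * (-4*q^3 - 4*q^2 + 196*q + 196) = -4*q^5 - 32*q^4 + 128*q^3 + 1528*q^2 + 3332*q + 1960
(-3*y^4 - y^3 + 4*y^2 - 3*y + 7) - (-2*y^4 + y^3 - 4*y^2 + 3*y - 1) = -y^4 - 2*y^3 + 8*y^2 - 6*y + 8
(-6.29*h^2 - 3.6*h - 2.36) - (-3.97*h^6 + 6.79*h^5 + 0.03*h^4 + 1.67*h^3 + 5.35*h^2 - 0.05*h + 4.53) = 3.97*h^6 - 6.79*h^5 - 0.03*h^4 - 1.67*h^3 - 11.64*h^2 - 3.55*h - 6.89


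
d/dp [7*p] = 7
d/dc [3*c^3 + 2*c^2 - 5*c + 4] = 9*c^2 + 4*c - 5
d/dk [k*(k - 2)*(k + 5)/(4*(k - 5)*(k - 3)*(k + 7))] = (-2*k^4 - 31*k^3 + 91*k^2 + 315*k - 525)/(2*(k^6 - 2*k^5 - 81*k^4 + 292*k^3 + 1471*k^2 - 8610*k + 11025))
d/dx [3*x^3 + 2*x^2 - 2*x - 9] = 9*x^2 + 4*x - 2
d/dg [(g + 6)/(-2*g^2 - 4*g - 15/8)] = 8*(-16*g^2 - 32*g + 32*(g + 1)*(g + 6) - 15)/(16*g^2 + 32*g + 15)^2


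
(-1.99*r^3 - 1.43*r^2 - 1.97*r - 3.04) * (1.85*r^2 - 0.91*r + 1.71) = -3.6815*r^5 - 0.8346*r^4 - 5.7461*r^3 - 6.2766*r^2 - 0.6023*r - 5.1984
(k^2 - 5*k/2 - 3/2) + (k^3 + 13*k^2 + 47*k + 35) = k^3 + 14*k^2 + 89*k/2 + 67/2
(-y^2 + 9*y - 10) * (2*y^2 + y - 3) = -2*y^4 + 17*y^3 - 8*y^2 - 37*y + 30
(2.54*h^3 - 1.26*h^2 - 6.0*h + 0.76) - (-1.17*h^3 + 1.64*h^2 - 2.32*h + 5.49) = 3.71*h^3 - 2.9*h^2 - 3.68*h - 4.73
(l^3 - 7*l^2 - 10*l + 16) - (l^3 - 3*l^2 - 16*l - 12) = -4*l^2 + 6*l + 28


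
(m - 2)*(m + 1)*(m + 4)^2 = m^4 + 7*m^3 + 6*m^2 - 32*m - 32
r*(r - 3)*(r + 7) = r^3 + 4*r^2 - 21*r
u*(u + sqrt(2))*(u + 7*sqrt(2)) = u^3 + 8*sqrt(2)*u^2 + 14*u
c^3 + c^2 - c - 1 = (c - 1)*(c + 1)^2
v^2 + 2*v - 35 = (v - 5)*(v + 7)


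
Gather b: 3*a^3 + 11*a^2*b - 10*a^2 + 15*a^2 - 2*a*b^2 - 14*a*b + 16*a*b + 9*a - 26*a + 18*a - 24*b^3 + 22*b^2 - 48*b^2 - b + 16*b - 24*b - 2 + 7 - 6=3*a^3 + 5*a^2 + a - 24*b^3 + b^2*(-2*a - 26) + b*(11*a^2 + 2*a - 9) - 1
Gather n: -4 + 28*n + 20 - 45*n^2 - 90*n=-45*n^2 - 62*n + 16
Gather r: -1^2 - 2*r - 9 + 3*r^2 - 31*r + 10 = 3*r^2 - 33*r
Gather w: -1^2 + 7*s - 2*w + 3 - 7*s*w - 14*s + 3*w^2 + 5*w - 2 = -7*s + 3*w^2 + w*(3 - 7*s)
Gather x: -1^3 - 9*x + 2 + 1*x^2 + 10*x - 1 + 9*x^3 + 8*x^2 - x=9*x^3 + 9*x^2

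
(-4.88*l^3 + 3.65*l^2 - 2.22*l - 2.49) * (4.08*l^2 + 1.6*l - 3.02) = -19.9104*l^5 + 7.084*l^4 + 11.52*l^3 - 24.7342*l^2 + 2.7204*l + 7.5198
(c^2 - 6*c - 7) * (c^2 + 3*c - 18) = c^4 - 3*c^3 - 43*c^2 + 87*c + 126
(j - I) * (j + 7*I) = j^2 + 6*I*j + 7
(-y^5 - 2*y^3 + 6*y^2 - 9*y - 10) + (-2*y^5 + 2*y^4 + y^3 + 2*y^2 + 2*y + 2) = -3*y^5 + 2*y^4 - y^3 + 8*y^2 - 7*y - 8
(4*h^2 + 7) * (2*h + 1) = 8*h^3 + 4*h^2 + 14*h + 7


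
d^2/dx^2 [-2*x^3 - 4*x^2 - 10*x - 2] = -12*x - 8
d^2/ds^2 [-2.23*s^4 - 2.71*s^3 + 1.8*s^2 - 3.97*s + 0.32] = -26.76*s^2 - 16.26*s + 3.6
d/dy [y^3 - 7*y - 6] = 3*y^2 - 7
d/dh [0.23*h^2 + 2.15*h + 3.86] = 0.46*h + 2.15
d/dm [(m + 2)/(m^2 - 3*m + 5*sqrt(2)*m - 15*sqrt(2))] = (m^2 - 3*m + 5*sqrt(2)*m - (m + 2)*(2*m - 3 + 5*sqrt(2)) - 15*sqrt(2))/(m^2 - 3*m + 5*sqrt(2)*m - 15*sqrt(2))^2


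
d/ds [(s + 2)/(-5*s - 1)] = 9/(5*s + 1)^2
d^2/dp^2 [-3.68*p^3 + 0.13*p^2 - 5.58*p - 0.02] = 0.26 - 22.08*p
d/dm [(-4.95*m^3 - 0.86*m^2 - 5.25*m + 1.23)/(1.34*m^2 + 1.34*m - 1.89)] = (-6.633*m^4 - 13.266*m^3 + 33.9491*m^2 - 0.0456000000000003*m + 8.2743)/(1.7956*m^4 + 3.5912*m^3 - 3.2696*m^2 - 5.0652*m + 3.5721)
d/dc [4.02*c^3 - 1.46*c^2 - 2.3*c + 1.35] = 12.06*c^2 - 2.92*c - 2.3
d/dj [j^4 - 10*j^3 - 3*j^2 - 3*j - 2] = 4*j^3 - 30*j^2 - 6*j - 3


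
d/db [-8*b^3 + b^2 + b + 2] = -24*b^2 + 2*b + 1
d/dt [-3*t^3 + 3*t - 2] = 3 - 9*t^2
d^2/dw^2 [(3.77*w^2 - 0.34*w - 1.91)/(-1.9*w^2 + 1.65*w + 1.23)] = (-1.4210854715202e-14*w^4 - 21.1831*w^3 - 11.49234*w^2 - 31.15962*w + 6.539964)/(6.859*w^6 - 17.8695*w^5 + 2.19735*w^4 + 18.644175*w^3 - 1.422495*w^2 - 7.488855*w - 1.860867)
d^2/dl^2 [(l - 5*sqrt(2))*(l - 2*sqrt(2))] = 2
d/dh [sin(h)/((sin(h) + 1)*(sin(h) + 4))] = (cos(h)^2 + 3)*cos(h)/((sin(h) + 1)^2*(sin(h) + 4)^2)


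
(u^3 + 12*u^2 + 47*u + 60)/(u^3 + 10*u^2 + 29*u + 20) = (u + 3)/(u + 1)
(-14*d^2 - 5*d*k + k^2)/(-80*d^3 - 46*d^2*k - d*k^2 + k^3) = (7*d - k)/(40*d^2 + 3*d*k - k^2)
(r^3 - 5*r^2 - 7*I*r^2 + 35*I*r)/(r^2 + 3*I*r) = (r^2 - 5*r - 7*I*r + 35*I)/(r + 3*I)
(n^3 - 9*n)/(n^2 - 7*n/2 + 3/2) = 2*n*(n + 3)/(2*n - 1)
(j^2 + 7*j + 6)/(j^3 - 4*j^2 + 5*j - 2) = (j^2 + 7*j + 6)/(j^3 - 4*j^2 + 5*j - 2)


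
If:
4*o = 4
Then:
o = 1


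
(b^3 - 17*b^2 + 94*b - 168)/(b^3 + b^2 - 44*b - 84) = (b^2 - 10*b + 24)/(b^2 + 8*b + 12)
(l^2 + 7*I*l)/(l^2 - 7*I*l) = (l + 7*I)/(l - 7*I)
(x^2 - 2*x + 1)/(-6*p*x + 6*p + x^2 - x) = (x - 1)/(-6*p + x)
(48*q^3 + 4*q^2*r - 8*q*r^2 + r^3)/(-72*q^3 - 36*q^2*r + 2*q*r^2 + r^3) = (-4*q + r)/(6*q + r)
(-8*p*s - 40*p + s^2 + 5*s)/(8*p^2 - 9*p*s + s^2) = (-s - 5)/(p - s)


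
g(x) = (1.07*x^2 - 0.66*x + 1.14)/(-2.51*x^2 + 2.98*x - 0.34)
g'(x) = (2.14*x - 0.66)/(-2.51*x^2 + 2.98*x - 0.34) + (5.02*x - 2.98)*(1.07*x^2 - 0.66*x + 1.14)/(-2.51*x^2 + 2.98*x - 0.34)^2 = (1.532*x^2 + 4.9952*x - 3.1728)/(6.3001*x^4 - 14.9596*x^3 + 10.5872*x^2 - 2.0264*x + 0.1156)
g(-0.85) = -0.53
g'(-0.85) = -0.29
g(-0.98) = -0.50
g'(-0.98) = -0.21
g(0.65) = 2.17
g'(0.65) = 2.51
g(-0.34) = -0.91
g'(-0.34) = -1.74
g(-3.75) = -0.40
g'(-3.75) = -0.00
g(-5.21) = -0.40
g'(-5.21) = 0.00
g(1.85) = -1.05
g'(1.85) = 0.97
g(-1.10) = -0.47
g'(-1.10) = -0.15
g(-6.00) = -0.40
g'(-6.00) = 0.00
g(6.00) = -0.49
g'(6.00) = 0.02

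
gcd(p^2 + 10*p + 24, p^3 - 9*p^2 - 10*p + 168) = p + 4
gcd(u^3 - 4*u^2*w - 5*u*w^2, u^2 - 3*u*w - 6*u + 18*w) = 1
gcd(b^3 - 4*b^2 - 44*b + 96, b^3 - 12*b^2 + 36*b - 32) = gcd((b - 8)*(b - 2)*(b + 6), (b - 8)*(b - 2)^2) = b^2 - 10*b + 16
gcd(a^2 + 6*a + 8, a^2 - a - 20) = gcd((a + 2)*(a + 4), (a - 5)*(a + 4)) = a + 4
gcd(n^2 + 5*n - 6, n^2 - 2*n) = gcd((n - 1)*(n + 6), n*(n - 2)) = 1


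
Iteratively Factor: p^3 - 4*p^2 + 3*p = (p - 3)*(p^2 - p) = p*(p - 3)*(p - 1)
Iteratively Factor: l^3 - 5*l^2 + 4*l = (l - 4)*(l^2 - l) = l*(l - 4)*(l - 1)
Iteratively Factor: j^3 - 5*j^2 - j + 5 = (j - 5)*(j^2 - 1) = (j - 5)*(j - 1)*(j + 1)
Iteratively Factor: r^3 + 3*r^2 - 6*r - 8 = (r - 2)*(r^2 + 5*r + 4) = (r - 2)*(r + 4)*(r + 1)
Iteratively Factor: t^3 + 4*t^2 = (t)*(t^2 + 4*t) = t^2*(t + 4)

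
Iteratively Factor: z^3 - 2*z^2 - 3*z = (z + 1)*(z^2 - 3*z) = z*(z + 1)*(z - 3)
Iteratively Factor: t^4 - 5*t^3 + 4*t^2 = (t - 1)*(t^3 - 4*t^2) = t*(t - 1)*(t^2 - 4*t) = t^2*(t - 1)*(t - 4)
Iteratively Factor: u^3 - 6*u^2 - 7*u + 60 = (u - 4)*(u^2 - 2*u - 15) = (u - 5)*(u - 4)*(u + 3)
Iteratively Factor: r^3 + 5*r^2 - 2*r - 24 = (r - 2)*(r^2 + 7*r + 12) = (r - 2)*(r + 3)*(r + 4)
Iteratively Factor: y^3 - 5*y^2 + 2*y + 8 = (y - 4)*(y^2 - y - 2) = (y - 4)*(y - 2)*(y + 1)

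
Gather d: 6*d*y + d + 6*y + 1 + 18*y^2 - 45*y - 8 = d*(6*y + 1) + 18*y^2 - 39*y - 7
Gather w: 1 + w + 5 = w + 6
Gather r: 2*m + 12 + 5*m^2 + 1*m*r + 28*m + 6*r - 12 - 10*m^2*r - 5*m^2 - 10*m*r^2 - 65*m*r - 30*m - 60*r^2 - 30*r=r^2*(-10*m - 60) + r*(-10*m^2 - 64*m - 24)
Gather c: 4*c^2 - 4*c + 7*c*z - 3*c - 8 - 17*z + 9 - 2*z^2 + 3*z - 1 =4*c^2 + c*(7*z - 7) - 2*z^2 - 14*z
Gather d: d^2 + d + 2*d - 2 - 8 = d^2 + 3*d - 10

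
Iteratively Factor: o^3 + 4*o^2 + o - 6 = (o - 1)*(o^2 + 5*o + 6) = (o - 1)*(o + 2)*(o + 3)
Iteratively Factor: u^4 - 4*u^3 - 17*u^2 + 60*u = (u + 4)*(u^3 - 8*u^2 + 15*u) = (u - 3)*(u + 4)*(u^2 - 5*u) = u*(u - 3)*(u + 4)*(u - 5)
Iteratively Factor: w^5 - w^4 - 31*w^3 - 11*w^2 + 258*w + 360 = (w + 3)*(w^4 - 4*w^3 - 19*w^2 + 46*w + 120) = (w - 5)*(w + 3)*(w^3 + w^2 - 14*w - 24) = (w - 5)*(w + 3)^2*(w^2 - 2*w - 8) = (w - 5)*(w - 4)*(w + 3)^2*(w + 2)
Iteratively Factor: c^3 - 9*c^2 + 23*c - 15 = (c - 3)*(c^2 - 6*c + 5) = (c - 5)*(c - 3)*(c - 1)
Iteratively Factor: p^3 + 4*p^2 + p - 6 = (p + 2)*(p^2 + 2*p - 3) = (p - 1)*(p + 2)*(p + 3)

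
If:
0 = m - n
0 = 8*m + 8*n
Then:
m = 0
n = 0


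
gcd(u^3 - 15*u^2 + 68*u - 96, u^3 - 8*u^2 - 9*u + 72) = u^2 - 11*u + 24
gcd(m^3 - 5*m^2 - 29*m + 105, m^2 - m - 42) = m - 7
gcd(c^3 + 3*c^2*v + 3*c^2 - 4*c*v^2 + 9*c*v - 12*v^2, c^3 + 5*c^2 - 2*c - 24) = c + 3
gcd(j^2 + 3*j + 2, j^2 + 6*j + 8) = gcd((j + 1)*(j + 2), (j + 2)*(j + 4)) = j + 2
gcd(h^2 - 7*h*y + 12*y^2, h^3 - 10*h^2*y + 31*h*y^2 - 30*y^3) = -h + 3*y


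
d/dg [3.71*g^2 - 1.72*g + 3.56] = 7.42*g - 1.72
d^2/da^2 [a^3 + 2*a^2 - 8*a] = 6*a + 4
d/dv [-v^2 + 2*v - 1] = 2 - 2*v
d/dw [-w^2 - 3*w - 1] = -2*w - 3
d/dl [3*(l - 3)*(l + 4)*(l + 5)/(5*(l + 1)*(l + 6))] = 3*(l^4 + 14*l^3 + 67*l^2 + 192*l + 378)/(5*(l^4 + 14*l^3 + 61*l^2 + 84*l + 36))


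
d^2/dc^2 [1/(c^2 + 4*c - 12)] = 2*(-c^2 - 4*c + 4*(c + 2)^2 + 12)/(c^2 + 4*c - 12)^3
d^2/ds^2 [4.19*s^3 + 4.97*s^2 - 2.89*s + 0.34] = 25.14*s + 9.94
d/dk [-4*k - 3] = -4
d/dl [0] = 0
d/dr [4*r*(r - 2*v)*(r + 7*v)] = 12*r^2 + 40*r*v - 56*v^2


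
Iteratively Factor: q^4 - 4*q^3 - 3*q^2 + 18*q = (q - 3)*(q^3 - q^2 - 6*q) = (q - 3)^2*(q^2 + 2*q) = (q - 3)^2*(q + 2)*(q)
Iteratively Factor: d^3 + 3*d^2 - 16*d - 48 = (d - 4)*(d^2 + 7*d + 12) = (d - 4)*(d + 3)*(d + 4)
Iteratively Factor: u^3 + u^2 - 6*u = (u + 3)*(u^2 - 2*u) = (u - 2)*(u + 3)*(u)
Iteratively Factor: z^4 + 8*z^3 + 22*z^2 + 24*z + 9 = (z + 1)*(z^3 + 7*z^2 + 15*z + 9) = (z + 1)*(z + 3)*(z^2 + 4*z + 3) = (z + 1)^2*(z + 3)*(z + 3)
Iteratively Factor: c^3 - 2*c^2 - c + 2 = (c - 1)*(c^2 - c - 2) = (c - 2)*(c - 1)*(c + 1)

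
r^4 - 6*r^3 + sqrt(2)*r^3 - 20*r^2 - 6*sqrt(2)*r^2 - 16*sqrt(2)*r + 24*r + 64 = (r - 8)*(r + 2)*(r - sqrt(2))*(r + 2*sqrt(2))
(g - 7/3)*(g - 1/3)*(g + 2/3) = g^3 - 2*g^2 - g + 14/27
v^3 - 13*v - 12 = (v - 4)*(v + 1)*(v + 3)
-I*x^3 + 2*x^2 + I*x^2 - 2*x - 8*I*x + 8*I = (x - 2*I)*(x + 4*I)*(-I*x + I)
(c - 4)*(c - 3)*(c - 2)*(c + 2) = c^4 - 7*c^3 + 8*c^2 + 28*c - 48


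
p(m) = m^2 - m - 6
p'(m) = 2*m - 1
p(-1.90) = -0.49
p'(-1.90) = -4.80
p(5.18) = 15.65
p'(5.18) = 9.36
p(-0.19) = -5.77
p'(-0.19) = -1.38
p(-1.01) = -3.97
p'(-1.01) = -3.02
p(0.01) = -6.01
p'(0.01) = -0.98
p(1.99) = -4.03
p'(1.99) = 2.98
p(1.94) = -4.18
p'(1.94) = 2.88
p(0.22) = -6.17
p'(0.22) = -0.56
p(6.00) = 24.00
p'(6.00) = 11.00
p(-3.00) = 6.00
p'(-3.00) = -7.00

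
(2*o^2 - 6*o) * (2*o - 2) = 4*o^3 - 16*o^2 + 12*o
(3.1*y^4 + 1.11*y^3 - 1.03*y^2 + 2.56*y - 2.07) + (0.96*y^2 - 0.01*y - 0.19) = 3.1*y^4 + 1.11*y^3 - 0.0700000000000001*y^2 + 2.55*y - 2.26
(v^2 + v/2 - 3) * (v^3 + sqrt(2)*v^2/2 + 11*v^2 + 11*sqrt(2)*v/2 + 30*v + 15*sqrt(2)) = v^5 + sqrt(2)*v^4/2 + 23*v^4/2 + 23*sqrt(2)*v^3/4 + 65*v^3/2 - 18*v^2 + 65*sqrt(2)*v^2/4 - 90*v - 9*sqrt(2)*v - 45*sqrt(2)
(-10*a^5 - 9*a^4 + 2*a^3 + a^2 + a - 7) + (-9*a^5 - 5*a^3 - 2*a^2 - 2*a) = -19*a^5 - 9*a^4 - 3*a^3 - a^2 - a - 7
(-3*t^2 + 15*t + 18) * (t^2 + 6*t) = -3*t^4 - 3*t^3 + 108*t^2 + 108*t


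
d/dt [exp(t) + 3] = exp(t)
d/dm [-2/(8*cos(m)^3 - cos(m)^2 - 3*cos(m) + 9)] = 2*(-24*cos(m)^2 + 2*cos(m) + 3)*sin(m)/(8*cos(m)^3 - cos(m)^2 - 3*cos(m) + 9)^2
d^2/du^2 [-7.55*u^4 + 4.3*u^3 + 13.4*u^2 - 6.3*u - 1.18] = -90.6*u^2 + 25.8*u + 26.8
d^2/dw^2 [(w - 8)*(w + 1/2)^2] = 6*w - 14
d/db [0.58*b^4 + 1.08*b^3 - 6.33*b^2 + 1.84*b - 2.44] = 2.32*b^3 + 3.24*b^2 - 12.66*b + 1.84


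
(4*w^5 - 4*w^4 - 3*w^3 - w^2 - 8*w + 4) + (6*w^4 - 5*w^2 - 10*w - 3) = 4*w^5 + 2*w^4 - 3*w^3 - 6*w^2 - 18*w + 1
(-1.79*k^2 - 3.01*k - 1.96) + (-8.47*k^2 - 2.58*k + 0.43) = -10.26*k^2 - 5.59*k - 1.53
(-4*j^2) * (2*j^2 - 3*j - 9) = -8*j^4 + 12*j^3 + 36*j^2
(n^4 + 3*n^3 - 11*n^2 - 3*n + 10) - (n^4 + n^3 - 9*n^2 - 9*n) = 2*n^3 - 2*n^2 + 6*n + 10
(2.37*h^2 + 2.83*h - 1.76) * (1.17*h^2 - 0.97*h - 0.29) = 2.7729*h^4 + 1.0122*h^3 - 5.4916*h^2 + 0.8865*h + 0.5104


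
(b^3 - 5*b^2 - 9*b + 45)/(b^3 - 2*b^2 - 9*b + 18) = (b - 5)/(b - 2)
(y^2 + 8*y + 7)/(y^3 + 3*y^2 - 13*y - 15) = (y + 7)/(y^2 + 2*y - 15)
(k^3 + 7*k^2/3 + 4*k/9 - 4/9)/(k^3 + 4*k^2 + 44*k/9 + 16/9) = (3*k - 1)/(3*k + 4)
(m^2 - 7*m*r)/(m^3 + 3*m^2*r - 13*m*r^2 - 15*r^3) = m*(m - 7*r)/(m^3 + 3*m^2*r - 13*m*r^2 - 15*r^3)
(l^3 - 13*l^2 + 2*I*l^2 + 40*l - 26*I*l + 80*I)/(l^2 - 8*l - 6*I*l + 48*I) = (l^2 + l*(-5 + 2*I) - 10*I)/(l - 6*I)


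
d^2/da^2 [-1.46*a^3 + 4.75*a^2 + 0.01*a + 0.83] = 9.5 - 8.76*a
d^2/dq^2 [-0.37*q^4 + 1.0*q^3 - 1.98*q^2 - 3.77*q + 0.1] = -4.44*q^2 + 6.0*q - 3.96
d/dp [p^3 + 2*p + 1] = 3*p^2 + 2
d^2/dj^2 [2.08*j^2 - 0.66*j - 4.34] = 4.16000000000000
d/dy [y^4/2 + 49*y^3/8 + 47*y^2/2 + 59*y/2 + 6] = 2*y^3 + 147*y^2/8 + 47*y + 59/2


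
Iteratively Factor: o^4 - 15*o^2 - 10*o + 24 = (o - 1)*(o^3 + o^2 - 14*o - 24) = (o - 1)*(o + 3)*(o^2 - 2*o - 8) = (o - 1)*(o + 2)*(o + 3)*(o - 4)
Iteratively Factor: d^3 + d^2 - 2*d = (d - 1)*(d^2 + 2*d) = (d - 1)*(d + 2)*(d)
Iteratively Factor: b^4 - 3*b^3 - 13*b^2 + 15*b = (b + 3)*(b^3 - 6*b^2 + 5*b) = (b - 1)*(b + 3)*(b^2 - 5*b) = (b - 5)*(b - 1)*(b + 3)*(b)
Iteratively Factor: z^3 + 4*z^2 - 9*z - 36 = (z - 3)*(z^2 + 7*z + 12) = (z - 3)*(z + 4)*(z + 3)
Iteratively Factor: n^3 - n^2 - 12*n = (n)*(n^2 - n - 12) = n*(n + 3)*(n - 4)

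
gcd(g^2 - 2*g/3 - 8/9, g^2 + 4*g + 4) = 1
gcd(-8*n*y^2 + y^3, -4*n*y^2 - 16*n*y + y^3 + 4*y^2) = y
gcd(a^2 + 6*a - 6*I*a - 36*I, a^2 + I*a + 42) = a - 6*I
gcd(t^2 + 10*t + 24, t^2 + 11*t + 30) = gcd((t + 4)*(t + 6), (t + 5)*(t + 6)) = t + 6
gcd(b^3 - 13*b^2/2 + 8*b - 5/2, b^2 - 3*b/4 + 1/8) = b - 1/2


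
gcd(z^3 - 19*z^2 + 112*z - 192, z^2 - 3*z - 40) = z - 8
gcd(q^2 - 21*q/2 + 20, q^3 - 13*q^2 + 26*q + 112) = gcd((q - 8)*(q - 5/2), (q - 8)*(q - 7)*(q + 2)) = q - 8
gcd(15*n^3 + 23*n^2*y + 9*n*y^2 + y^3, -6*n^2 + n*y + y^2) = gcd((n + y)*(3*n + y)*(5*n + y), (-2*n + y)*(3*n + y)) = 3*n + y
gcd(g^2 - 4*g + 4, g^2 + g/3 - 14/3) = g - 2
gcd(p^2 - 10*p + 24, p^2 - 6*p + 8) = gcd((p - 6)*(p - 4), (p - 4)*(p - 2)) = p - 4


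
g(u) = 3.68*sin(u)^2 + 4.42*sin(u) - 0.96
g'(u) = 7.36*sin(u)*cos(u) + 4.42*cos(u)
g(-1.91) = -1.86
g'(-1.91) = 0.84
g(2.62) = 2.16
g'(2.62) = -7.01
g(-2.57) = -2.27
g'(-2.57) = -0.37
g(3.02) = -0.37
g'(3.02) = -5.27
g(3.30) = -1.57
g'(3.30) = -3.22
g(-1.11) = -1.97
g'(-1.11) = -0.97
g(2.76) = 1.20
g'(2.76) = -6.65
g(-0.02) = -1.05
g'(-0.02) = 4.27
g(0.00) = -0.96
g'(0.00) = 4.42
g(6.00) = -1.91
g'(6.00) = 2.27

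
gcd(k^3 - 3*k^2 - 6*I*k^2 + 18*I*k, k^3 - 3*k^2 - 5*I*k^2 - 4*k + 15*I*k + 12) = k - 3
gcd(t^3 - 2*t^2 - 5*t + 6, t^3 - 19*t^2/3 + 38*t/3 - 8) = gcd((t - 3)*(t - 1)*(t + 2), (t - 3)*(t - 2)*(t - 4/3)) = t - 3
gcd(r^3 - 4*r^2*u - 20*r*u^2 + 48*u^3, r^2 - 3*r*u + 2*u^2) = r - 2*u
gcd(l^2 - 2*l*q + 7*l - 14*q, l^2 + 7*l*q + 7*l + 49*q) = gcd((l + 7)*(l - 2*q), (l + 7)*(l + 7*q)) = l + 7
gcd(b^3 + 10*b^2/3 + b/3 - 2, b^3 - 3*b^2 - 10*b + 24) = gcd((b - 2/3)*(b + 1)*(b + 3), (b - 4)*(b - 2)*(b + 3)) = b + 3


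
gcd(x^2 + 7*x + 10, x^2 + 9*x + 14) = x + 2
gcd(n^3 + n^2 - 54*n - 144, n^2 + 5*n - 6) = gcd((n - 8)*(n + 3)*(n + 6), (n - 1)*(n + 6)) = n + 6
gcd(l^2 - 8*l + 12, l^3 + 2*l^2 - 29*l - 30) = 1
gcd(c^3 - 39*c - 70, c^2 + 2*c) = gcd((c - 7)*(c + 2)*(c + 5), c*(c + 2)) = c + 2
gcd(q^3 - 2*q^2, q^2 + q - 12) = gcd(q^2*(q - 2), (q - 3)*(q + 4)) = 1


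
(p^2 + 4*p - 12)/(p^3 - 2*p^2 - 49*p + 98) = (p + 6)/(p^2 - 49)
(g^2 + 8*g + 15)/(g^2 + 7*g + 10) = (g + 3)/(g + 2)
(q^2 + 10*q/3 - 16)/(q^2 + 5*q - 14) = (q^2 + 10*q/3 - 16)/(q^2 + 5*q - 14)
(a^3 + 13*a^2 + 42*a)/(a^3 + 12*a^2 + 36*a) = (a + 7)/(a + 6)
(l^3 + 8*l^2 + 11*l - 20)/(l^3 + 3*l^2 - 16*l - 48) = (l^2 + 4*l - 5)/(l^2 - l - 12)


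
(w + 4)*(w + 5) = w^2 + 9*w + 20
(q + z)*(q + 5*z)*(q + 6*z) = q^3 + 12*q^2*z + 41*q*z^2 + 30*z^3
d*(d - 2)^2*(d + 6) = d^4 + 2*d^3 - 20*d^2 + 24*d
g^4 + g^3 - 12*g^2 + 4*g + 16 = (g - 2)^2*(g + 1)*(g + 4)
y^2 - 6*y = y*(y - 6)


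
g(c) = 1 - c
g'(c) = -1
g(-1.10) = 2.10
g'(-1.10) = -1.00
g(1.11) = -0.11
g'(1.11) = -1.00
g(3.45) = -2.45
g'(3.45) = -1.00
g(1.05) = -0.05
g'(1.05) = -1.00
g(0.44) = 0.56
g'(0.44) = -1.00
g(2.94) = -1.94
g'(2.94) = -1.00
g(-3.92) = 4.92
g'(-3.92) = -1.00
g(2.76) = -1.76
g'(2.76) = -1.00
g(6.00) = -5.00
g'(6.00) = -1.00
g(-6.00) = 7.00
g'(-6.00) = -1.00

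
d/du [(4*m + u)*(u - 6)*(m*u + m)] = m*(8*m*u - 20*m + 3*u^2 - 10*u - 6)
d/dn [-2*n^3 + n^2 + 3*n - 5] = -6*n^2 + 2*n + 3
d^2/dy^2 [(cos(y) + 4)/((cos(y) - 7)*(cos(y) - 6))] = (-29*(1 - cos(y)^2)^2 - cos(y)^5 + 410*cos(y)^3 - 584*cos(y)^2 - 4512*cos(y) + 2137)/((cos(y) - 7)^3*(cos(y) - 6)^3)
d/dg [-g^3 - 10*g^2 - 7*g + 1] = -3*g^2 - 20*g - 7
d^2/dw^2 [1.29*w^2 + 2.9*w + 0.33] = 2.58000000000000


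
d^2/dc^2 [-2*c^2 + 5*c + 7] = -4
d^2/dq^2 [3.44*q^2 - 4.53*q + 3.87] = 6.88000000000000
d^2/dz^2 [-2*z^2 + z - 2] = -4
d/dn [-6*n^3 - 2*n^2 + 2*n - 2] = -18*n^2 - 4*n + 2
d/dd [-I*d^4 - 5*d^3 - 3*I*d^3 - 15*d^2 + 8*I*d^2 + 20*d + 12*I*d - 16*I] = -4*I*d^3 + d^2*(-15 - 9*I) + d*(-30 + 16*I) + 20 + 12*I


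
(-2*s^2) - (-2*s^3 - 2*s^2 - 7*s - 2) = 2*s^3 + 7*s + 2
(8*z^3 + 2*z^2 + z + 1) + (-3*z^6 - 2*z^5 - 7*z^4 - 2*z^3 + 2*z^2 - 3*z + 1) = -3*z^6 - 2*z^5 - 7*z^4 + 6*z^3 + 4*z^2 - 2*z + 2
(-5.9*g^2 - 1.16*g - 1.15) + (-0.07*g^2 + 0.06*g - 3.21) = -5.97*g^2 - 1.1*g - 4.36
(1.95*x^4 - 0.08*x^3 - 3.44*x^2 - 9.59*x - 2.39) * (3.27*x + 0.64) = 6.3765*x^5 + 0.9864*x^4 - 11.3*x^3 - 33.5609*x^2 - 13.9529*x - 1.5296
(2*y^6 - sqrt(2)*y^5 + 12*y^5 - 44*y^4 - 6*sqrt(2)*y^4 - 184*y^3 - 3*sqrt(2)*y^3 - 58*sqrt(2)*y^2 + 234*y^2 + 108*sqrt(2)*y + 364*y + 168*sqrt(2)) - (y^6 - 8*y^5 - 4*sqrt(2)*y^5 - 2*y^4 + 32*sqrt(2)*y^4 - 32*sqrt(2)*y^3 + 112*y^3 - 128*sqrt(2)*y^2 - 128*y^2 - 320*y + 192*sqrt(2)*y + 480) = y^6 + 3*sqrt(2)*y^5 + 20*y^5 - 38*sqrt(2)*y^4 - 42*y^4 - 296*y^3 + 29*sqrt(2)*y^3 + 70*sqrt(2)*y^2 + 362*y^2 - 84*sqrt(2)*y + 684*y - 480 + 168*sqrt(2)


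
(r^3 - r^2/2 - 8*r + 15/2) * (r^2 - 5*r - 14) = r^5 - 11*r^4/2 - 39*r^3/2 + 109*r^2/2 + 149*r/2 - 105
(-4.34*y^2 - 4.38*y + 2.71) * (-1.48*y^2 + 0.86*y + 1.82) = 6.4232*y^4 + 2.75*y^3 - 15.6764*y^2 - 5.641*y + 4.9322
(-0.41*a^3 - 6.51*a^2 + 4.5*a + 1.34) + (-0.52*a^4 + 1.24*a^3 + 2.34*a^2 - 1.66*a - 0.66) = -0.52*a^4 + 0.83*a^3 - 4.17*a^2 + 2.84*a + 0.68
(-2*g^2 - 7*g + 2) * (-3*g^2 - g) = 6*g^4 + 23*g^3 + g^2 - 2*g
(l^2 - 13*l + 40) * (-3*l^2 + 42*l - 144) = -3*l^4 + 81*l^3 - 810*l^2 + 3552*l - 5760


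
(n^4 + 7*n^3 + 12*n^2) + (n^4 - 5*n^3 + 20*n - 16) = 2*n^4 + 2*n^3 + 12*n^2 + 20*n - 16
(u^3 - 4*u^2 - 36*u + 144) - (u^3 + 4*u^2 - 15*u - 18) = -8*u^2 - 21*u + 162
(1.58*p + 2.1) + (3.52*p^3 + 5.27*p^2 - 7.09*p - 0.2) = 3.52*p^3 + 5.27*p^2 - 5.51*p + 1.9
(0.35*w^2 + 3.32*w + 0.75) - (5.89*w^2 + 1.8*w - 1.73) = -5.54*w^2 + 1.52*w + 2.48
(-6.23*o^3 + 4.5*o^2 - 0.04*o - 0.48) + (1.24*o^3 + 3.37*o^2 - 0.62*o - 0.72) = -4.99*o^3 + 7.87*o^2 - 0.66*o - 1.2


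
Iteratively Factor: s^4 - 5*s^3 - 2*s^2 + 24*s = (s)*(s^3 - 5*s^2 - 2*s + 24) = s*(s - 3)*(s^2 - 2*s - 8) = s*(s - 3)*(s + 2)*(s - 4)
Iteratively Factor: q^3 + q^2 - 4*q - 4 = (q + 1)*(q^2 - 4) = (q - 2)*(q + 1)*(q + 2)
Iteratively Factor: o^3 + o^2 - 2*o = (o + 2)*(o^2 - o) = (o - 1)*(o + 2)*(o)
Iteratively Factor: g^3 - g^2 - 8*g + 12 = (g - 2)*(g^2 + g - 6) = (g - 2)^2*(g + 3)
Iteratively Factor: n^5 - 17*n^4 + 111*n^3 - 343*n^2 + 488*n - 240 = (n - 1)*(n^4 - 16*n^3 + 95*n^2 - 248*n + 240) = (n - 5)*(n - 1)*(n^3 - 11*n^2 + 40*n - 48) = (n - 5)*(n - 3)*(n - 1)*(n^2 - 8*n + 16) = (n - 5)*(n - 4)*(n - 3)*(n - 1)*(n - 4)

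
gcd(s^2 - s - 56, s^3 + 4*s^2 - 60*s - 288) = s - 8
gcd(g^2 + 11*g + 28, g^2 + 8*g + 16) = g + 4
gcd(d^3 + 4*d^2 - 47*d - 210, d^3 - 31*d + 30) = d + 6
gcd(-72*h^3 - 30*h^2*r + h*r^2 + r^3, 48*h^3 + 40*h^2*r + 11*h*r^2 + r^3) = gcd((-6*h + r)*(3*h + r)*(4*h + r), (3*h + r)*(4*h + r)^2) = 12*h^2 + 7*h*r + r^2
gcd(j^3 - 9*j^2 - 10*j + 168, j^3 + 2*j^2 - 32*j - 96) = j^2 - 2*j - 24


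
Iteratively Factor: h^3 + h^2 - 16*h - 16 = (h - 4)*(h^2 + 5*h + 4) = (h - 4)*(h + 4)*(h + 1)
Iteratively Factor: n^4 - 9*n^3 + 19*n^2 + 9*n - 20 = (n - 4)*(n^3 - 5*n^2 - n + 5) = (n - 4)*(n - 1)*(n^2 - 4*n - 5) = (n - 5)*(n - 4)*(n - 1)*(n + 1)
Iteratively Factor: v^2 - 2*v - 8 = (v + 2)*(v - 4)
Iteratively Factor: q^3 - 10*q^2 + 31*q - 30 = (q - 5)*(q^2 - 5*q + 6) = (q - 5)*(q - 2)*(q - 3)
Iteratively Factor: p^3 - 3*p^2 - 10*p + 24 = (p - 2)*(p^2 - p - 12) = (p - 4)*(p - 2)*(p + 3)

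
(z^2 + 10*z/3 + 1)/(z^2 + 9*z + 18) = (z + 1/3)/(z + 6)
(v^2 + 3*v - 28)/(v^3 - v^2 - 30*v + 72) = (v + 7)/(v^2 + 3*v - 18)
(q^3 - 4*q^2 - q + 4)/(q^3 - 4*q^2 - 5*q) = (q^2 - 5*q + 4)/(q*(q - 5))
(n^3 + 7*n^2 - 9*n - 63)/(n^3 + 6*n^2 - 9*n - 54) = (n + 7)/(n + 6)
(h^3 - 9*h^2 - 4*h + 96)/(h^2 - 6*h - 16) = (h^2 - h - 12)/(h + 2)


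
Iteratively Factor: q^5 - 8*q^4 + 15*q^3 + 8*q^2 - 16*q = (q - 4)*(q^4 - 4*q^3 - q^2 + 4*q) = (q - 4)*(q - 1)*(q^3 - 3*q^2 - 4*q) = (q - 4)*(q - 1)*(q + 1)*(q^2 - 4*q) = q*(q - 4)*(q - 1)*(q + 1)*(q - 4)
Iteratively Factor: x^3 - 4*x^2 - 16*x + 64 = (x - 4)*(x^2 - 16) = (x - 4)*(x + 4)*(x - 4)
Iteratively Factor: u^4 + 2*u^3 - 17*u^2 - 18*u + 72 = (u + 3)*(u^3 - u^2 - 14*u + 24) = (u - 2)*(u + 3)*(u^2 + u - 12) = (u - 3)*(u - 2)*(u + 3)*(u + 4)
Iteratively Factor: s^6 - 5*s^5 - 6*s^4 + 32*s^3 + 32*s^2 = (s + 2)*(s^5 - 7*s^4 + 8*s^3 + 16*s^2) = (s + 1)*(s + 2)*(s^4 - 8*s^3 + 16*s^2) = s*(s + 1)*(s + 2)*(s^3 - 8*s^2 + 16*s) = s*(s - 4)*(s + 1)*(s + 2)*(s^2 - 4*s) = s^2*(s - 4)*(s + 1)*(s + 2)*(s - 4)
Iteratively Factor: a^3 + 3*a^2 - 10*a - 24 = (a - 3)*(a^2 + 6*a + 8) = (a - 3)*(a + 4)*(a + 2)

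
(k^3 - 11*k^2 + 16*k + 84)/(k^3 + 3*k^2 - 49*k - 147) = (k^2 - 4*k - 12)/(k^2 + 10*k + 21)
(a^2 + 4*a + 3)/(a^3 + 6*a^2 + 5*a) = (a + 3)/(a*(a + 5))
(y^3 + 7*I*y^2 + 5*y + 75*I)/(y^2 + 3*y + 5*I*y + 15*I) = (y^2 + 2*I*y + 15)/(y + 3)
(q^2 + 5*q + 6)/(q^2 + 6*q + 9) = (q + 2)/(q + 3)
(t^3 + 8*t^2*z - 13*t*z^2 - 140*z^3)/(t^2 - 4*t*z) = t + 12*z + 35*z^2/t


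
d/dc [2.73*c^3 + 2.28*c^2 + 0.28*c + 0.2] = 8.19*c^2 + 4.56*c + 0.28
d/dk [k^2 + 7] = 2*k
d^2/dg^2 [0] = 0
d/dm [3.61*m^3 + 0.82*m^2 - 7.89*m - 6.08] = 10.83*m^2 + 1.64*m - 7.89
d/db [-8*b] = -8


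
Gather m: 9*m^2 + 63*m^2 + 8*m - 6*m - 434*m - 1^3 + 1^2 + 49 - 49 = 72*m^2 - 432*m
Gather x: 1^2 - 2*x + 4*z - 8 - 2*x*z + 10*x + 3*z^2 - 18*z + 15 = x*(8 - 2*z) + 3*z^2 - 14*z + 8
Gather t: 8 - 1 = 7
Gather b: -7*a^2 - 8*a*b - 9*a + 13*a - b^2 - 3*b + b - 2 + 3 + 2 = -7*a^2 + 4*a - b^2 + b*(-8*a - 2) + 3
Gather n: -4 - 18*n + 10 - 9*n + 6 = 12 - 27*n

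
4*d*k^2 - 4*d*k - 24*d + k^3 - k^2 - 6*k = (4*d + k)*(k - 3)*(k + 2)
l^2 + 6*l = l*(l + 6)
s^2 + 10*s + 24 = (s + 4)*(s + 6)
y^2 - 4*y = y*(y - 4)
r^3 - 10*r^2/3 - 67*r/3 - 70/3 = (r - 7)*(r + 5/3)*(r + 2)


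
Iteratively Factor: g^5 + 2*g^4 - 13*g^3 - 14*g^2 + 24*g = (g - 1)*(g^4 + 3*g^3 - 10*g^2 - 24*g) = (g - 1)*(g + 2)*(g^3 + g^2 - 12*g) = (g - 1)*(g + 2)*(g + 4)*(g^2 - 3*g) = g*(g - 1)*(g + 2)*(g + 4)*(g - 3)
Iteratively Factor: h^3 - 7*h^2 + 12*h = (h - 4)*(h^2 - 3*h) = (h - 4)*(h - 3)*(h)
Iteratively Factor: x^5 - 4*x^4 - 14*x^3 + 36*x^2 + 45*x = (x + 3)*(x^4 - 7*x^3 + 7*x^2 + 15*x) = (x - 3)*(x + 3)*(x^3 - 4*x^2 - 5*x) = (x - 5)*(x - 3)*(x + 3)*(x^2 + x) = (x - 5)*(x - 3)*(x + 1)*(x + 3)*(x)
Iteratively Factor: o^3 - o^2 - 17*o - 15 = (o + 1)*(o^2 - 2*o - 15) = (o - 5)*(o + 1)*(o + 3)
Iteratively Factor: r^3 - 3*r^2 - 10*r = (r - 5)*(r^2 + 2*r) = r*(r - 5)*(r + 2)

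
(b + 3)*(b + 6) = b^2 + 9*b + 18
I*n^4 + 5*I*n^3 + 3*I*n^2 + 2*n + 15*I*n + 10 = (n + 5)*(n - I)*(n + 2*I)*(I*n + 1)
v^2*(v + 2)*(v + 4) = v^4 + 6*v^3 + 8*v^2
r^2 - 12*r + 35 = (r - 7)*(r - 5)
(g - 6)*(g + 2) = g^2 - 4*g - 12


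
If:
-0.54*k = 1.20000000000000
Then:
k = -2.22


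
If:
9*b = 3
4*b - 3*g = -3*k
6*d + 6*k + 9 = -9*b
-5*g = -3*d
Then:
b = 1/3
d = -35/36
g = -7/12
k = -37/36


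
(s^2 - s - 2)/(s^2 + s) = (s - 2)/s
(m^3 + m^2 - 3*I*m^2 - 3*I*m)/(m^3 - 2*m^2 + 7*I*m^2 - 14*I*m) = (m^2 + m*(1 - 3*I) - 3*I)/(m^2 + m*(-2 + 7*I) - 14*I)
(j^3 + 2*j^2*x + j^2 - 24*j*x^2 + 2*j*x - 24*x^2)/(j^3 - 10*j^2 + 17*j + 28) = (j^2 + 2*j*x - 24*x^2)/(j^2 - 11*j + 28)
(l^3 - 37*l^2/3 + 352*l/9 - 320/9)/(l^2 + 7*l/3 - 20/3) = (3*l^2 - 32*l + 64)/(3*(l + 4))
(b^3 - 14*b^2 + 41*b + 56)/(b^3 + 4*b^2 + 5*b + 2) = (b^2 - 15*b + 56)/(b^2 + 3*b + 2)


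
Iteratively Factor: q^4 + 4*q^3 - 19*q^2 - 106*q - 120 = (q + 2)*(q^3 + 2*q^2 - 23*q - 60) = (q + 2)*(q + 3)*(q^2 - q - 20) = (q + 2)*(q + 3)*(q + 4)*(q - 5)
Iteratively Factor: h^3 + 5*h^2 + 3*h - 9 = (h - 1)*(h^2 + 6*h + 9) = (h - 1)*(h + 3)*(h + 3)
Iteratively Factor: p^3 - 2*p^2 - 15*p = (p)*(p^2 - 2*p - 15) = p*(p + 3)*(p - 5)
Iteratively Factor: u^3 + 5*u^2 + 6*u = (u + 2)*(u^2 + 3*u) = (u + 2)*(u + 3)*(u)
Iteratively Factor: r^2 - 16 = (r + 4)*(r - 4)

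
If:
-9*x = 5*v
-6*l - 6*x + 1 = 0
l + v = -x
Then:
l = 2/27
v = -1/6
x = 5/54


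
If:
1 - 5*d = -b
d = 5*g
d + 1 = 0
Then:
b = -6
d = -1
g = -1/5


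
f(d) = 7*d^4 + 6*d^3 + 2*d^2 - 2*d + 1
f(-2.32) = 144.27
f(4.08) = 2373.36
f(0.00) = 1.00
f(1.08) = 18.25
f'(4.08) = 2215.64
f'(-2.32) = -264.04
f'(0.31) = 1.80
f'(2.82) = 780.34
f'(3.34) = 1255.43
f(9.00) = 50446.00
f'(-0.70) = -5.58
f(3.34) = 1111.32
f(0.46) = 1.40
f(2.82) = 588.50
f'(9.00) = 21904.00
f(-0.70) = 3.00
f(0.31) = 0.82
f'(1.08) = 58.59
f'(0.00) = -2.00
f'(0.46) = 6.37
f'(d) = 28*d^3 + 18*d^2 + 4*d - 2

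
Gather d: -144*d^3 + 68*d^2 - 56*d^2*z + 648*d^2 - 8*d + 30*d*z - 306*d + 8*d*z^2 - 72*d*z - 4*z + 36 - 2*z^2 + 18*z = -144*d^3 + d^2*(716 - 56*z) + d*(8*z^2 - 42*z - 314) - 2*z^2 + 14*z + 36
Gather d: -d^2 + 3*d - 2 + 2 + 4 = -d^2 + 3*d + 4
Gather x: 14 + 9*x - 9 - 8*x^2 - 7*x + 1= -8*x^2 + 2*x + 6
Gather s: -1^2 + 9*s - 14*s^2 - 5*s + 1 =-14*s^2 + 4*s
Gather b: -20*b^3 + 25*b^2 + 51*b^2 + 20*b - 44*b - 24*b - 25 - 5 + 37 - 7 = -20*b^3 + 76*b^2 - 48*b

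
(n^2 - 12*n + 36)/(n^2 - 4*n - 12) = (n - 6)/(n + 2)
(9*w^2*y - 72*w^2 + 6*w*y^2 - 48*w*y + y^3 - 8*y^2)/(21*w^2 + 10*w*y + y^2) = (3*w*y - 24*w + y^2 - 8*y)/(7*w + y)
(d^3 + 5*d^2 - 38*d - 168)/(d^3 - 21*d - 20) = (d^2 + d - 42)/(d^2 - 4*d - 5)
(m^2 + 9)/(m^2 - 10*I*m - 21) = (m + 3*I)/(m - 7*I)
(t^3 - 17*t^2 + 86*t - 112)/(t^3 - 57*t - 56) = (t^2 - 9*t + 14)/(t^2 + 8*t + 7)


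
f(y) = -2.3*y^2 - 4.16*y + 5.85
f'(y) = -4.6*y - 4.16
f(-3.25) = -4.92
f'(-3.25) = 10.79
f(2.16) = -13.87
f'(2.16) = -14.10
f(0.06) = 5.59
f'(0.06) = -4.44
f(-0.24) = 6.72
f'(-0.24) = -3.06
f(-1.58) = 6.68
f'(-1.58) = 3.11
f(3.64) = -39.77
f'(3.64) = -20.90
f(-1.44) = 7.07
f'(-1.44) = 2.46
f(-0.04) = 6.01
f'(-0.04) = -3.98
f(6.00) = -101.91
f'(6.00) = -31.76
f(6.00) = -101.91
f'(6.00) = -31.76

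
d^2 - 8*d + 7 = (d - 7)*(d - 1)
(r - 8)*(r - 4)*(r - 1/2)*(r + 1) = r^4 - 23*r^3/2 + 51*r^2/2 + 22*r - 16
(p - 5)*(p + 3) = p^2 - 2*p - 15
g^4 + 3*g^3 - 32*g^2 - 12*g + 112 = (g - 4)*(g - 2)*(g + 2)*(g + 7)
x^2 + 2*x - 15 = (x - 3)*(x + 5)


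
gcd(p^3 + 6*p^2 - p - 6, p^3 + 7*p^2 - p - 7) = p^2 - 1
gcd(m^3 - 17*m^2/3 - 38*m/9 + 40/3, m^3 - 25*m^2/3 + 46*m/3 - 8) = m^2 - 22*m/3 + 8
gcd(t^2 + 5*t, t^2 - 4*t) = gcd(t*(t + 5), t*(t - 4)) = t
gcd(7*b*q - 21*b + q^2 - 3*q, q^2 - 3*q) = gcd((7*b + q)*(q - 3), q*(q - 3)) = q - 3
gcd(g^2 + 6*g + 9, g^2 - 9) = g + 3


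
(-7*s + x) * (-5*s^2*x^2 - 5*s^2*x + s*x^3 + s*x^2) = 35*s^3*x^2 + 35*s^3*x - 12*s^2*x^3 - 12*s^2*x^2 + s*x^4 + s*x^3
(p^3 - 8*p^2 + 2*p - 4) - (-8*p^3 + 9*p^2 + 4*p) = 9*p^3 - 17*p^2 - 2*p - 4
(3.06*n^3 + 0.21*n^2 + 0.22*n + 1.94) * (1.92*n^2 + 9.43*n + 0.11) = 5.8752*n^5 + 29.259*n^4 + 2.7393*n^3 + 5.8225*n^2 + 18.3184*n + 0.2134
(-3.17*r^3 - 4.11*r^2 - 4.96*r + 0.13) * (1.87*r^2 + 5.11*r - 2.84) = -5.9279*r^5 - 23.8844*r^4 - 21.2745*r^3 - 13.4301*r^2 + 14.7507*r - 0.3692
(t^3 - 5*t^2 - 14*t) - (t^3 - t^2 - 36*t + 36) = -4*t^2 + 22*t - 36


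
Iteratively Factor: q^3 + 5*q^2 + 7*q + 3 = (q + 1)*(q^2 + 4*q + 3) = (q + 1)^2*(q + 3)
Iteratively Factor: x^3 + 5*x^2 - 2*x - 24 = (x + 3)*(x^2 + 2*x - 8) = (x - 2)*(x + 3)*(x + 4)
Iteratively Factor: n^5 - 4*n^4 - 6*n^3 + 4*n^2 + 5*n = (n - 1)*(n^4 - 3*n^3 - 9*n^2 - 5*n) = (n - 1)*(n + 1)*(n^3 - 4*n^2 - 5*n) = n*(n - 1)*(n + 1)*(n^2 - 4*n - 5) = n*(n - 1)*(n + 1)^2*(n - 5)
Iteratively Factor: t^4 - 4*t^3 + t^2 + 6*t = (t - 2)*(t^3 - 2*t^2 - 3*t) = (t - 3)*(t - 2)*(t^2 + t) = (t - 3)*(t - 2)*(t + 1)*(t)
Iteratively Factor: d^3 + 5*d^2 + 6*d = (d)*(d^2 + 5*d + 6) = d*(d + 3)*(d + 2)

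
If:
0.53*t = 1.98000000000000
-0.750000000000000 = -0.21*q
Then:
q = 3.57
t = 3.74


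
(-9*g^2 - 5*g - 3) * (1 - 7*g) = 63*g^3 + 26*g^2 + 16*g - 3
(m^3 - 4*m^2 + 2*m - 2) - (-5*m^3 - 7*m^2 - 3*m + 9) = 6*m^3 + 3*m^2 + 5*m - 11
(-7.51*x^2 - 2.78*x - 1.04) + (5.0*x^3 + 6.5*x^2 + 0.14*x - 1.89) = 5.0*x^3 - 1.01*x^2 - 2.64*x - 2.93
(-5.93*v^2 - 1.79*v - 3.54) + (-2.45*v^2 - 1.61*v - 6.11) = -8.38*v^2 - 3.4*v - 9.65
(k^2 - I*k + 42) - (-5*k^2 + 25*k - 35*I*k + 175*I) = 6*k^2 - 25*k + 34*I*k + 42 - 175*I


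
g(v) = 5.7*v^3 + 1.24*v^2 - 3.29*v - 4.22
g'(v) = 17.1*v^2 + 2.48*v - 3.29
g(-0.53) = -2.98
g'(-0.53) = 0.20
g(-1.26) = -9.51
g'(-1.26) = 20.73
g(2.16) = 51.90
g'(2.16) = 81.85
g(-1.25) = -9.30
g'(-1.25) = 20.33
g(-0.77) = -3.55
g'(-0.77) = 4.94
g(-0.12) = -3.82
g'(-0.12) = -3.34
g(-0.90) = -4.41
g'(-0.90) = 8.33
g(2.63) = 99.40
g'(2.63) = 121.51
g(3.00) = 150.97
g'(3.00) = 158.05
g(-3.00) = -137.09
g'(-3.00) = 143.17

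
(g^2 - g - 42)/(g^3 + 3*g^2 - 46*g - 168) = 1/(g + 4)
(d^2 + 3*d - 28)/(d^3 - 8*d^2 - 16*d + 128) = (d + 7)/(d^2 - 4*d - 32)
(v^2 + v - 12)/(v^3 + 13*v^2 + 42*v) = (v^2 + v - 12)/(v*(v^2 + 13*v + 42))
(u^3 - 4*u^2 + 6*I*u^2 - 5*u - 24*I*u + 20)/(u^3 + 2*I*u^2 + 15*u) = (u^2 + u*(-4 + I) - 4*I)/(u*(u - 3*I))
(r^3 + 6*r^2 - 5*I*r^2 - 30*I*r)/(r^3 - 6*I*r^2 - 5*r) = (r + 6)/(r - I)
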